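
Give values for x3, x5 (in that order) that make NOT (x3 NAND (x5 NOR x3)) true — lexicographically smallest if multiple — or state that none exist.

UNSATISFIABLE - no assignment makes this expression true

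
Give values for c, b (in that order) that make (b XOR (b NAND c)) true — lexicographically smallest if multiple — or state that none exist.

c=0, b=0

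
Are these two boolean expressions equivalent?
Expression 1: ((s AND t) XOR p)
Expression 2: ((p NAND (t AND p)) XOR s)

No. Counterexample: with p=0, s=0, t=0, Expression 1 = 0 but Expression 2 = 1.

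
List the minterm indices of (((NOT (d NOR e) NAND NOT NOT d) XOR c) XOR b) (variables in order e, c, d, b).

Σm(0, 3, 5, 6, 8, 11, 13, 14) = (NOT e AND NOT c AND NOT d AND NOT b) OR (NOT e AND NOT c AND d AND b) OR (NOT e AND c AND NOT d AND b) OR (NOT e AND c AND d AND NOT b) OR (e AND NOT c AND NOT d AND NOT b) OR (e AND NOT c AND d AND b) OR (e AND c AND NOT d AND b) OR (e AND c AND d AND NOT b)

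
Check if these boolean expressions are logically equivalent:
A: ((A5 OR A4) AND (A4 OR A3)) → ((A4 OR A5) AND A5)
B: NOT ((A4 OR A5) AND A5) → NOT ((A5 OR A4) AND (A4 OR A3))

Yes, Contrapositive is always equivalent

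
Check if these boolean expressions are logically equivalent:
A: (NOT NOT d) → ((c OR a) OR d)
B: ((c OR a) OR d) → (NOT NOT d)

No, Converse is not equivalent to original (counterexample: a=0, c=1, d=0)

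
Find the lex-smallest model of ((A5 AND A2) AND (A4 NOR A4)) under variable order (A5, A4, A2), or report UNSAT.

A5=1, A4=0, A2=1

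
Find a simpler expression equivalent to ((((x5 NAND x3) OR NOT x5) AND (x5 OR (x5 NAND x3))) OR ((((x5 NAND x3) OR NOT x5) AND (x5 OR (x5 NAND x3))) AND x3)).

By absorption (E OR (E AND v) = E) then distribution ((E OR v) AND (E OR NOT v) = E):
= (x5 NAND x3)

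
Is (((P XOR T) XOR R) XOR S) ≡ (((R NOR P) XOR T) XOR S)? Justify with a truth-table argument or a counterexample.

No. Counterexample: with T=0, R=0, P=0, S=0, Expression 1 = 0 but Expression 2 = 1.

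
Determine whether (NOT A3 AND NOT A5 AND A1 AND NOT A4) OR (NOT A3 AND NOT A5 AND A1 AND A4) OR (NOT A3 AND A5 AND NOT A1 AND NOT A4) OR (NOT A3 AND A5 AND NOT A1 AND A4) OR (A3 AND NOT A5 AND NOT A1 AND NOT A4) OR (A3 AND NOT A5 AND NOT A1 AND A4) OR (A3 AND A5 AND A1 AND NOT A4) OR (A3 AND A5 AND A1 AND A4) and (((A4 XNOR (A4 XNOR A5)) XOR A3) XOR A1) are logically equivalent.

Yes, they are equivalent — the two output columns agree on all 16 assignments:
A3 | A5 | A1 | A4 | Expression 1 | Expression 2
-----------------------------------------------
0 | 0 | 0 | 0 | 0 | 0
0 | 0 | 0 | 1 | 0 | 0
0 | 0 | 1 | 0 | 1 | 1
0 | 0 | 1 | 1 | 1 | 1
0 | 1 | 0 | 0 | 1 | 1
0 | 1 | 0 | 1 | 1 | 1
0 | 1 | 1 | 0 | 0 | 0
0 | 1 | 1 | 1 | 0 | 0
1 | 0 | 0 | 0 | 1 | 1
1 | 0 | 0 | 1 | 1 | 1
1 | 0 | 1 | 0 | 0 | 0
1 | 0 | 1 | 1 | 0 | 0
1 | 1 | 0 | 0 | 0 | 0
1 | 1 | 0 | 1 | 0 | 0
1 | 1 | 1 | 0 | 1 | 1
1 | 1 | 1 | 1 | 1 | 1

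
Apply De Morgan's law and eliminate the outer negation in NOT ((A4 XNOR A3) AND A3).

NOT (A4 XNOR A3) OR NOT A3
De Morgan's: NOT(AND of terms) = OR of negations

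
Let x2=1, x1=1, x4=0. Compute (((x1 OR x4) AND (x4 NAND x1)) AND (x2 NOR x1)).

Substituting: (((1 OR 0) AND (0 NAND 1)) AND (1 NOR 1))
= 0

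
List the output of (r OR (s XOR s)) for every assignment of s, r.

s | r | Output
--------------
0 | 0 | 0
0 | 1 | 1
1 | 0 | 0
1 | 1 | 1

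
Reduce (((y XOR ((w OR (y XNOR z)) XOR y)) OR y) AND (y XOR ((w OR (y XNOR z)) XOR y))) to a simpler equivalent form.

By absorption (E AND (E OR v) = E) then XOR self-cancellation ((E XOR v) XOR v = E):
= (w OR (y XNOR z))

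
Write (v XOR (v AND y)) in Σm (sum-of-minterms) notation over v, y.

Σm(2) = (v AND NOT y)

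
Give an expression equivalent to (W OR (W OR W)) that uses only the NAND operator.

((W NAND W) NAND (((W NAND W) NAND (W NAND W)) NAND ((W NAND W) NAND (W NAND W))))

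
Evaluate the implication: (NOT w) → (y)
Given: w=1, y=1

Antecedent (NOT w) = 0; consequent (y) = 1.
0 → 1 = 1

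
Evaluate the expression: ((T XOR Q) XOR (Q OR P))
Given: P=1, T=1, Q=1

Substituting: ((1 XOR 1) XOR (1 OR 1))
= 1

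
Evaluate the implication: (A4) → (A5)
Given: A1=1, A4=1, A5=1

Antecedent (A4) = 1; consequent (A5) = 1.
1 → 1 = 1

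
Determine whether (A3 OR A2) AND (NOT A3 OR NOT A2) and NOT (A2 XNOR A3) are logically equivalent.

Yes, they are equivalent — the two output columns agree on all 4 assignments:
A3 | A2 | Expression 1 | Expression 2
-------------------------------------
0 | 0 | 0 | 0
0 | 1 | 1 | 1
1 | 0 | 1 | 1
1 | 1 | 0 | 0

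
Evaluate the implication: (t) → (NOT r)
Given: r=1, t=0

Antecedent (t) = 0; consequent (NOT r) = 0.
0 → 0 = 1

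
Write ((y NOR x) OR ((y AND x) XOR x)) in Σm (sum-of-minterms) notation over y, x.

Σm(0, 1) = (NOT y AND NOT x) OR (NOT y AND x)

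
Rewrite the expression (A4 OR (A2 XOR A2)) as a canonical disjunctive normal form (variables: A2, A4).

(NOT A2 AND A4) OR (A2 AND A4)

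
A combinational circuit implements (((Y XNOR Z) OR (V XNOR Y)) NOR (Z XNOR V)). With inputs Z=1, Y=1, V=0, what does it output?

Substituting: (((1 XNOR 1) OR (0 XNOR 1)) NOR (1 XNOR 0))
= 0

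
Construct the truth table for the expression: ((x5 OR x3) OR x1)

x5 | x3 | x1 | Output
---------------------
0 | 0 | 0 | 0
0 | 0 | 1 | 1
0 | 1 | 0 | 1
0 | 1 | 1 | 1
1 | 0 | 0 | 1
1 | 0 | 1 | 1
1 | 1 | 0 | 1
1 | 1 | 1 | 1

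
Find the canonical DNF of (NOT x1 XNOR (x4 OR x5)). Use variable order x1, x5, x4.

(NOT x1 AND NOT x5 AND x4) OR (NOT x1 AND x5 AND NOT x4) OR (NOT x1 AND x5 AND x4) OR (x1 AND NOT x5 AND NOT x4)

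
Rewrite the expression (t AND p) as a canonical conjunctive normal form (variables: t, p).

(t OR p) AND (t OR NOT p) AND (NOT t OR p)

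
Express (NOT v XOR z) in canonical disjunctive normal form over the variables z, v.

(NOT z AND NOT v) OR (z AND v)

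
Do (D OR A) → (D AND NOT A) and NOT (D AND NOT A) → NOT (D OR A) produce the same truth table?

Yes, Contrapositive is always equivalent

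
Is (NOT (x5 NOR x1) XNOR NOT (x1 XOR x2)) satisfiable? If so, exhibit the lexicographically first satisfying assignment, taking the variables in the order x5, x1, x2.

x5=0, x1=0, x2=1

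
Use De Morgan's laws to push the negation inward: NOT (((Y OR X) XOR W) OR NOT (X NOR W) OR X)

NOT ((Y OR X) XOR W) AND (X NOR W) AND NOT X
De Morgan's: NOT(OR of terms) = AND of negations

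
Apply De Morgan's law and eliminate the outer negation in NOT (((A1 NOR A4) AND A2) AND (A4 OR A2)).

NOT ((A1 NOR A4) AND A2) OR NOT (A4 OR A2)
De Morgan's: NOT(AND of terms) = OR of negations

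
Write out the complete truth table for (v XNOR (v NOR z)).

z | v | Output
--------------
0 | 0 | 0
0 | 1 | 0
1 | 0 | 1
1 | 1 | 0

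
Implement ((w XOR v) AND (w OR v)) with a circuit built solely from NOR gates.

((((((w NOR v) NOR (w NOR v)) NOR ((w NOR v) NOR (w NOR v))) NOR ((((w NOR w) NOR (v NOR v)) NOR ((w NOR w) NOR (v NOR v))) NOR (((w NOR w) NOR (v NOR v)) NOR ((w NOR w) NOR (v NOR v))))) NOR ((((w NOR v) NOR (w NOR v)) NOR ((w NOR v) NOR (w NOR v))) NOR ((((w NOR w) NOR (v NOR v)) NOR ((w NOR w) NOR (v NOR v))) NOR (((w NOR w) NOR (v NOR v)) NOR ((w NOR w) NOR (v NOR v)))))) NOR (((w NOR v) NOR (w NOR v)) NOR ((w NOR v) NOR (w NOR v))))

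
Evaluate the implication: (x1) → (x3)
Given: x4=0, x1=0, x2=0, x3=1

Antecedent (x1) = 0; consequent (x3) = 1.
0 → 1 = 1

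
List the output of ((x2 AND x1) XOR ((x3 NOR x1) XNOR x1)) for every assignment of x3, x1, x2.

x3 | x1 | x2 | Output
---------------------
0 | 0 | 0 | 0
0 | 0 | 1 | 0
0 | 1 | 0 | 0
0 | 1 | 1 | 1
1 | 0 | 0 | 1
1 | 0 | 1 | 1
1 | 1 | 0 | 0
1 | 1 | 1 | 1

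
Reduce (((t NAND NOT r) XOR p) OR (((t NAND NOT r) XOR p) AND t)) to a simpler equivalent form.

By absorption (E OR (E AND v) = E):
= ((t NAND NOT r) XOR p)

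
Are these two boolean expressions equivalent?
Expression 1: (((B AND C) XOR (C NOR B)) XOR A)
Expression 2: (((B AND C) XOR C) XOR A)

No. Counterexample: with A=0, B=0, C=0, Expression 1 = 1 but Expression 2 = 0.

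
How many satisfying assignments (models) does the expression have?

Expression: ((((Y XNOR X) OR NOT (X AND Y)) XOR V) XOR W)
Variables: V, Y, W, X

Satisfying assignments: (0,0,0,0), (0,0,0,1), (0,1,0,0), (0,1,0,1), (1,0,1,0), (1,0,1,1), (1,1,1,0), (1,1,1,1)
Count: 8 out of 16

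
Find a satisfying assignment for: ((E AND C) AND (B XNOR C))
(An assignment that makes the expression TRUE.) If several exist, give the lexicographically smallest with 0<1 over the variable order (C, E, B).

C=1, E=1, B=1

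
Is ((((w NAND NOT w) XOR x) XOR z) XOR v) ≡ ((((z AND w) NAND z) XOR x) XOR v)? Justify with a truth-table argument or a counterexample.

No. Counterexample: with x=0, z=1, w=0, v=0, Expression 1 = 0 but Expression 2 = 1.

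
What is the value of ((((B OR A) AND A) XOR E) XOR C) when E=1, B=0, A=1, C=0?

Substituting: ((((0 OR 1) AND 1) XOR 1) XOR 0)
= 0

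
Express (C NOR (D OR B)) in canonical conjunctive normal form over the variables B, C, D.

(B OR C OR NOT D) AND (B OR NOT C OR D) AND (B OR NOT C OR NOT D) AND (NOT B OR C OR D) AND (NOT B OR C OR NOT D) AND (NOT B OR NOT C OR D) AND (NOT B OR NOT C OR NOT D)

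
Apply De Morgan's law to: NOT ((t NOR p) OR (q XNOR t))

NOT (t NOR p) AND NOT (q XNOR t)
De Morgan's: NOT(OR of terms) = AND of negations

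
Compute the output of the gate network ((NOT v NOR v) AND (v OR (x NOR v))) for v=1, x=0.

Substituting: ((NOT 1 NOR 1) AND (1 OR (0 NOR 1)))
= 0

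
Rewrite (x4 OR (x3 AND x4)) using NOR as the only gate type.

((x4 NOR ((x3 NOR x3) NOR (x4 NOR x4))) NOR (x4 NOR ((x3 NOR x3) NOR (x4 NOR x4))))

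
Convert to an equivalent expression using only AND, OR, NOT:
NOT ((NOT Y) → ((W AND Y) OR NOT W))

(NOT Y) AND NOT ((W AND Y) OR NOT W)
(Negated implication: NOT(A → B) = A AND NOT B)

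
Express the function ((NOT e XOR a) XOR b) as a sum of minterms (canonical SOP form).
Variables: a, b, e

Σm(0, 3, 5, 6) = (NOT a AND NOT b AND NOT e) OR (NOT a AND b AND e) OR (a AND NOT b AND e) OR (a AND b AND NOT e)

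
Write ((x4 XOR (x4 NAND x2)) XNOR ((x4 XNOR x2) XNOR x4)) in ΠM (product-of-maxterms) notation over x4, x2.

ΠM(0) = (x4 OR x2)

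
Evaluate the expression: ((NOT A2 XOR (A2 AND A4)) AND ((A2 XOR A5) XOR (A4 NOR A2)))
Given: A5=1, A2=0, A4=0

Substituting: ((NOT 0 XOR (0 AND 0)) AND ((0 XOR 1) XOR (0 NOR 0)))
= 0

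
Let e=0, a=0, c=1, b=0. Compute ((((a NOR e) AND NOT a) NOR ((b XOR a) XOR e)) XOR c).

Substituting: ((((0 NOR 0) AND NOT 0) NOR ((0 XOR 0) XOR 0)) XOR 1)
= 1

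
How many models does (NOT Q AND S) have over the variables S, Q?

Satisfying assignments: (1,0)
Count: 1 out of 4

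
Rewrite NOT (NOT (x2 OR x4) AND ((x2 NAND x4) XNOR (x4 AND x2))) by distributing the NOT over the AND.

(x2 OR x4) OR NOT ((x2 NAND x4) XNOR (x4 AND x2))
De Morgan's: NOT(AND of terms) = OR of negations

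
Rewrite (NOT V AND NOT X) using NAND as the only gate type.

(((V NAND V) NAND (X NAND X)) NAND ((V NAND V) NAND (X NAND X)))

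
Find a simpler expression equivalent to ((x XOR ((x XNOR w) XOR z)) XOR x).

By XOR self-cancellation ((E XOR v) XOR v = E):
= ((x XNOR w) XOR z)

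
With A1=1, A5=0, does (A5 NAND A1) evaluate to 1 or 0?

Substituting: (0 NAND 1)
= 1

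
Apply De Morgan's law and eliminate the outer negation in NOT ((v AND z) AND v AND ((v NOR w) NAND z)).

NOT (v AND z) OR NOT v OR NOT ((v NOR w) NAND z)
De Morgan's: NOT(AND of terms) = OR of negations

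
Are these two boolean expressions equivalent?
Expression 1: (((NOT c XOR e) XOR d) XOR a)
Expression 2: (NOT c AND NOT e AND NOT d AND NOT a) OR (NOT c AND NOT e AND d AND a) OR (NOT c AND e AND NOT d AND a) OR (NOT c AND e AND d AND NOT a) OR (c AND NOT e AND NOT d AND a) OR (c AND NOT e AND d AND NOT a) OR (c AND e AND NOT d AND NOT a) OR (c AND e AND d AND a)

Yes, they are equivalent — the two output columns agree on all 16 assignments:
c | e | d | a | Expression 1 | Expression 2
-------------------------------------------
0 | 0 | 0 | 0 | 1 | 1
0 | 0 | 0 | 1 | 0 | 0
0 | 0 | 1 | 0 | 0 | 0
0 | 0 | 1 | 1 | 1 | 1
0 | 1 | 0 | 0 | 0 | 0
0 | 1 | 0 | 1 | 1 | 1
0 | 1 | 1 | 0 | 1 | 1
0 | 1 | 1 | 1 | 0 | 0
1 | 0 | 0 | 0 | 0 | 0
1 | 0 | 0 | 1 | 1 | 1
1 | 0 | 1 | 0 | 1 | 1
1 | 0 | 1 | 1 | 0 | 0
1 | 1 | 0 | 0 | 1 | 1
1 | 1 | 0 | 1 | 0 | 0
1 | 1 | 1 | 0 | 0 | 0
1 | 1 | 1 | 1 | 1 | 1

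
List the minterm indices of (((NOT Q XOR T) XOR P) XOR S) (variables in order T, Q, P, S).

Σm(0, 3, 5, 6, 9, 10, 12, 15) = (NOT T AND NOT Q AND NOT P AND NOT S) OR (NOT T AND NOT Q AND P AND S) OR (NOT T AND Q AND NOT P AND S) OR (NOT T AND Q AND P AND NOT S) OR (T AND NOT Q AND NOT P AND S) OR (T AND NOT Q AND P AND NOT S) OR (T AND Q AND NOT P AND NOT S) OR (T AND Q AND P AND S)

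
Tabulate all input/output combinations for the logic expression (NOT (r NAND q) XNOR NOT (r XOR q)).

q | r | Output
--------------
0 | 0 | 0
0 | 1 | 1
1 | 0 | 1
1 | 1 | 1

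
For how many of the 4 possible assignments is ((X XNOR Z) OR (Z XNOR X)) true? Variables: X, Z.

Satisfying assignments: (0,0), (1,1)
Count: 2 out of 4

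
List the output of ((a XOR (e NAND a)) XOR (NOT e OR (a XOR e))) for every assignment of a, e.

a | e | Output
--------------
0 | 0 | 0
0 | 1 | 0
1 | 0 | 1
1 | 1 | 1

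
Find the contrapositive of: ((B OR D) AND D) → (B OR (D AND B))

Contrapositive: NOT (B OR (D AND B)) → NOT ((B OR D) AND D)
Note: A statement and its contrapositive are logically equivalent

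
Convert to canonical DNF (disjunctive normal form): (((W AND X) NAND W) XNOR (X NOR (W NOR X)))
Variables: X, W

(NOT X AND W) OR (X AND W)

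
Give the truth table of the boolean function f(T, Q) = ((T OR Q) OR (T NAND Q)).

T | Q | Output
--------------
0 | 0 | 1
0 | 1 | 1
1 | 0 | 1
1 | 1 | 1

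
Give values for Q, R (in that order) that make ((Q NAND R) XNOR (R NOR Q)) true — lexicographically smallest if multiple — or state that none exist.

Q=0, R=0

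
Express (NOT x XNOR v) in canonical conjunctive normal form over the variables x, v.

(x OR v) AND (NOT x OR NOT v)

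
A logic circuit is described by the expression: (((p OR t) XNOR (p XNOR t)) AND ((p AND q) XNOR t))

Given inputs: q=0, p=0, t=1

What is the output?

Substituting: (((0 OR 1) XNOR (0 XNOR 1)) AND ((0 AND 0) XNOR 1))
= 0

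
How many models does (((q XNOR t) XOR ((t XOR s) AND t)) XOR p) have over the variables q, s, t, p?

Satisfying assignments: (0,0,0,0), (0,0,1,0), (0,1,0,0), (0,1,1,1), (1,0,0,1), (1,0,1,1), (1,1,0,1), (1,1,1,0)
Count: 8 out of 16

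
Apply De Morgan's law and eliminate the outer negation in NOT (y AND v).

NOT y OR NOT v
De Morgan's: NOT(AND of terms) = OR of negations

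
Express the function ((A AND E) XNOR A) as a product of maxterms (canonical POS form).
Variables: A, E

ΠM(2) = (NOT A OR E)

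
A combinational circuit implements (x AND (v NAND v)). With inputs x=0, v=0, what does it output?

Substituting: (0 AND (0 NAND 0))
= 0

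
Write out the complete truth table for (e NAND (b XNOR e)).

e | b | Output
--------------
0 | 0 | 1
0 | 1 | 1
1 | 0 | 1
1 | 1 | 0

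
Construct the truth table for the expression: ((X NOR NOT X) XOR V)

V | X | Output
--------------
0 | 0 | 0
0 | 1 | 0
1 | 0 | 1
1 | 1 | 1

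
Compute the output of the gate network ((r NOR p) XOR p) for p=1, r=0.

Substituting: ((0 NOR 1) XOR 1)
= 1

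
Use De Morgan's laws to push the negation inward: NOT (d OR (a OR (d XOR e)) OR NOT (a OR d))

NOT d AND NOT (a OR (d XOR e)) AND (a OR d)
De Morgan's: NOT(OR of terms) = AND of negations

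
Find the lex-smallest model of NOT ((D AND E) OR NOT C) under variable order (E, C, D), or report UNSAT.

E=0, C=1, D=0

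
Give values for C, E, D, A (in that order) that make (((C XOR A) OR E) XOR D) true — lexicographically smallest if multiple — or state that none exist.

C=0, E=0, D=0, A=1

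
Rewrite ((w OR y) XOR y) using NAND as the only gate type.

((((w NAND w) NAND (y NAND y)) NAND (((w NAND w) NAND (y NAND y)) NAND y)) NAND (y NAND (((w NAND w) NAND (y NAND y)) NAND y)))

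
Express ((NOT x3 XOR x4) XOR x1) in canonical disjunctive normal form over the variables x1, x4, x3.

(NOT x1 AND NOT x4 AND NOT x3) OR (NOT x1 AND x4 AND x3) OR (x1 AND NOT x4 AND x3) OR (x1 AND x4 AND NOT x3)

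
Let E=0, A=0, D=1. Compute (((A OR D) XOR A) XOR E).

Substituting: (((0 OR 1) XOR 0) XOR 0)
= 1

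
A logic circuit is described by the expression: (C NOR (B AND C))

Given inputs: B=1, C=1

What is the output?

Substituting: (1 NOR (1 AND 1))
= 0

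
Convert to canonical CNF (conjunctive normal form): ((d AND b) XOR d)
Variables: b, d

(b OR d) AND (NOT b OR d) AND (NOT b OR NOT d)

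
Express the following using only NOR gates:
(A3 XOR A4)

((((A3 NOR A4) NOR (A3 NOR A4)) NOR ((A3 NOR A4) NOR (A3 NOR A4))) NOR ((((A3 NOR A3) NOR (A4 NOR A4)) NOR ((A3 NOR A3) NOR (A4 NOR A4))) NOR (((A3 NOR A3) NOR (A4 NOR A4)) NOR ((A3 NOR A3) NOR (A4 NOR A4)))))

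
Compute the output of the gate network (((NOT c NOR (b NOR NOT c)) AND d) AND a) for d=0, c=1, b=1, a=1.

Substituting: (((NOT 1 NOR (1 NOR NOT 1)) AND 0) AND 1)
= 0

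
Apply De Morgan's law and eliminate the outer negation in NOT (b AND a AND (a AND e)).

NOT b OR NOT a OR NOT (a AND e)
De Morgan's: NOT(AND of terms) = OR of negations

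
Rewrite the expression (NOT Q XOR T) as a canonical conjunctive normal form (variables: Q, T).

(Q OR NOT T) AND (NOT Q OR T)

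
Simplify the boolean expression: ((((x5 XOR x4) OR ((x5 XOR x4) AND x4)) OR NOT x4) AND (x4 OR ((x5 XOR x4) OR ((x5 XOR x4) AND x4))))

By distribution ((E OR v) AND (E OR NOT v) = E) then absorption (E OR (E AND v) = E):
= (x5 XOR x4)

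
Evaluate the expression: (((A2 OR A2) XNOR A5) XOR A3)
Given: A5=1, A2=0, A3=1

Substituting: (((0 OR 0) XNOR 1) XOR 1)
= 1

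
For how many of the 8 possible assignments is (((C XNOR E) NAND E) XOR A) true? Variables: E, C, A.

Satisfying assignments: (0,0,0), (0,1,0), (1,0,0), (1,1,1)
Count: 4 out of 8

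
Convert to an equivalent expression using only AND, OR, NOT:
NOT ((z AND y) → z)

(z AND y) AND NOT z
(Negated implication: NOT(A → B) = A AND NOT B)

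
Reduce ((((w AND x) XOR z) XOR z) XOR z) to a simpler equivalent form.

By XOR self-cancellation ((E XOR v) XOR v = E):
= ((w AND x) XOR z)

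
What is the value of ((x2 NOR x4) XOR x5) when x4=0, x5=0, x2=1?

Substituting: ((1 NOR 0) XOR 0)
= 0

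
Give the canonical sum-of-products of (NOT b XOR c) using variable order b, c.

Σm(0, 3) = (NOT b AND NOT c) OR (b AND c)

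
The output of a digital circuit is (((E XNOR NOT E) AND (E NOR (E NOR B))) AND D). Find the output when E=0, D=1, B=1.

Substituting: (((0 XNOR NOT 0) AND (0 NOR (0 NOR 1))) AND 1)
= 0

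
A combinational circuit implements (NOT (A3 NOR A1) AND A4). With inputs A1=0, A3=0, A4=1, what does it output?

Substituting: (NOT (0 NOR 0) AND 1)
= 0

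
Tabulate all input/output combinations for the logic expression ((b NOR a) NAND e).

b | a | e | Output
------------------
0 | 0 | 0 | 1
0 | 0 | 1 | 0
0 | 1 | 0 | 1
0 | 1 | 1 | 1
1 | 0 | 0 | 1
1 | 0 | 1 | 1
1 | 1 | 0 | 1
1 | 1 | 1 | 1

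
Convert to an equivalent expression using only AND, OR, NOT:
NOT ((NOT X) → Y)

(NOT X) AND NOT Y
(Negated implication: NOT(A → B) = A AND NOT B)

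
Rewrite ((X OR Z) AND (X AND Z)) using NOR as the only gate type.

((((X NOR Z) NOR (X NOR Z)) NOR ((X NOR Z) NOR (X NOR Z))) NOR (((X NOR X) NOR (Z NOR Z)) NOR ((X NOR X) NOR (Z NOR Z))))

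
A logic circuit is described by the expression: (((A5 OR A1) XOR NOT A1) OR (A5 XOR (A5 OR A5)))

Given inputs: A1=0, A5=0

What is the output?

Substituting: (((0 OR 0) XOR NOT 0) OR (0 XOR (0 OR 0)))
= 1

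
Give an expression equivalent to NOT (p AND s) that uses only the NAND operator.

(((p NAND s) NAND (p NAND s)) NAND ((p NAND s) NAND (p NAND s)))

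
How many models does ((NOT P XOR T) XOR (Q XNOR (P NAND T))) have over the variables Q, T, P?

Satisfying assignments: (0,0,0), (1,0,1), (1,1,0), (1,1,1)
Count: 4 out of 8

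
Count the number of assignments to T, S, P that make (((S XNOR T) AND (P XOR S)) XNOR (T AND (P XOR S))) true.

Satisfying assignments: (0,0,0), (0,1,0), (0,1,1), (1,0,0), (1,1,0), (1,1,1)
Count: 6 out of 8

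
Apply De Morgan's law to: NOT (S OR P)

NOT S AND NOT P
De Morgan's: NOT(OR of terms) = AND of negations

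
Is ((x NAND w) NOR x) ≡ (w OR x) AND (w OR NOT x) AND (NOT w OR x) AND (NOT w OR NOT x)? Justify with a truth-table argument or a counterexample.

Yes, they are equivalent — the two output columns agree on all 4 assignments:
w | x | Expression 1 | Expression 2
-----------------------------------
0 | 0 | 0 | 0
0 | 1 | 0 | 0
1 | 0 | 0 | 0
1 | 1 | 0 | 0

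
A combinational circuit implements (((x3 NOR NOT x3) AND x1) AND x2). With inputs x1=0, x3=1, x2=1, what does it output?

Substituting: (((1 NOR NOT 1) AND 0) AND 1)
= 0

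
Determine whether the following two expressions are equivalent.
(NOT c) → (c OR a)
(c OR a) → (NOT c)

No, Converse is not equivalent to original (counterexample: c=0, a=0)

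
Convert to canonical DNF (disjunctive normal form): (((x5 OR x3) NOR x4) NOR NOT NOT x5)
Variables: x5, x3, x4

(NOT x5 AND NOT x3 AND x4) OR (NOT x5 AND x3 AND NOT x4) OR (NOT x5 AND x3 AND x4)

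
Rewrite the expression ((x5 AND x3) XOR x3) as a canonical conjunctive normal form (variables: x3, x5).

(x3 OR x5) AND (x3 OR NOT x5) AND (NOT x3 OR NOT x5)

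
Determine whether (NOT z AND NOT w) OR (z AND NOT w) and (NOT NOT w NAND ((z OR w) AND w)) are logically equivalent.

Yes, they are equivalent — the two output columns agree on all 4 assignments:
z | w | Expression 1 | Expression 2
-----------------------------------
0 | 0 | 1 | 1
0 | 1 | 0 | 0
1 | 0 | 1 | 1
1 | 1 | 0 | 0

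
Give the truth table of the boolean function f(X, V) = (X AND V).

X | V | Output
--------------
0 | 0 | 0
0 | 1 | 0
1 | 0 | 0
1 | 1 | 1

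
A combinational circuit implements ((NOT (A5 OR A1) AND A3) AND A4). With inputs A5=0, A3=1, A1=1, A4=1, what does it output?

Substituting: ((NOT (0 OR 1) AND 1) AND 1)
= 0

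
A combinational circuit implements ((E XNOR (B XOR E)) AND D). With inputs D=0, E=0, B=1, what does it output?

Substituting: ((0 XNOR (1 XOR 0)) AND 0)
= 0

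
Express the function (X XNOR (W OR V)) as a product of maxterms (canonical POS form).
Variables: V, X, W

ΠM(1, 2, 4, 5) = (V OR X OR NOT W) AND (V OR NOT X OR W) AND (NOT V OR X OR W) AND (NOT V OR X OR NOT W)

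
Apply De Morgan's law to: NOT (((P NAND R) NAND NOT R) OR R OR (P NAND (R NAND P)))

NOT ((P NAND R) NAND NOT R) AND NOT R AND NOT (P NAND (R NAND P))
De Morgan's: NOT(OR of terms) = AND of negations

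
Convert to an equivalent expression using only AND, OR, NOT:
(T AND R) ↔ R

((T AND R) AND R) OR (NOT (T AND R) AND NOT R)
(Biconditional = both true or both false)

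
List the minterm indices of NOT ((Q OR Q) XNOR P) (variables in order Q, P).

Σm(1, 2) = (NOT Q AND P) OR (Q AND NOT P)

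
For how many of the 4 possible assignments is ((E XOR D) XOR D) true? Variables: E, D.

Satisfying assignments: (1,0), (1,1)
Count: 2 out of 4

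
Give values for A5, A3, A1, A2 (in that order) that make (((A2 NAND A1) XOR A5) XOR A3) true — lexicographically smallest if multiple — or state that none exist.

A5=0, A3=0, A1=0, A2=0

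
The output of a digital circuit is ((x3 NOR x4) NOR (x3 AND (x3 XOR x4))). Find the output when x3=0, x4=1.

Substituting: ((0 NOR 1) NOR (0 AND (0 XOR 1)))
= 1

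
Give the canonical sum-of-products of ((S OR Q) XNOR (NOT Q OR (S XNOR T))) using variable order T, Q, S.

Σm(1, 2, 5, 7) = (NOT T AND NOT Q AND S) OR (NOT T AND Q AND NOT S) OR (T AND NOT Q AND S) OR (T AND Q AND S)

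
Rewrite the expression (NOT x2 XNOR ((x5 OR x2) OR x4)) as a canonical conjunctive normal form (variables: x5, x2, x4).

(x5 OR x2 OR x4) AND (x5 OR NOT x2 OR x4) AND (x5 OR NOT x2 OR NOT x4) AND (NOT x5 OR NOT x2 OR x4) AND (NOT x5 OR NOT x2 OR NOT x4)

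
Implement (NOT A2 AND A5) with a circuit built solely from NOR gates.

(((A2 NOR A2) NOR (A2 NOR A2)) NOR (A5 NOR A5))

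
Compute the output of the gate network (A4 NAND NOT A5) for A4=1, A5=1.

Substituting: (1 NAND NOT 1)
= 1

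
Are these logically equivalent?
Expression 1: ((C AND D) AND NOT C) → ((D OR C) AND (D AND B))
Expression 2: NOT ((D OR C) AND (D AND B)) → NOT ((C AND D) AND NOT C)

Yes, Contrapositive is always equivalent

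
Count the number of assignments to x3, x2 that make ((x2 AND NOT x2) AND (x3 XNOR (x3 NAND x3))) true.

No assignment satisfies the expression.
Count: 0 out of 4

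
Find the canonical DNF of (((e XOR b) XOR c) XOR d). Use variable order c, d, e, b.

(NOT c AND NOT d AND NOT e AND b) OR (NOT c AND NOT d AND e AND NOT b) OR (NOT c AND d AND NOT e AND NOT b) OR (NOT c AND d AND e AND b) OR (c AND NOT d AND NOT e AND NOT b) OR (c AND NOT d AND e AND b) OR (c AND d AND NOT e AND b) OR (c AND d AND e AND NOT b)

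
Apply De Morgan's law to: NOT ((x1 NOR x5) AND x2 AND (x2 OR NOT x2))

NOT (x1 NOR x5) OR NOT x2 OR NOT (x2 OR NOT x2)
De Morgan's: NOT(AND of terms) = OR of negations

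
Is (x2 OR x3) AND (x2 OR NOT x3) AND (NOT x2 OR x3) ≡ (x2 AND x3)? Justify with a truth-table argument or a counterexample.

Yes, they are equivalent — the two output columns agree on all 4 assignments:
x2 | x3 | Expression 1 | Expression 2
-------------------------------------
0 | 0 | 0 | 0
0 | 1 | 0 | 0
1 | 0 | 0 | 0
1 | 1 | 1 | 1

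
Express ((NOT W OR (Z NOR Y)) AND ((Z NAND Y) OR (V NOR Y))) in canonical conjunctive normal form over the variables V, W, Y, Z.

(V OR W OR NOT Y OR NOT Z) AND (V OR NOT W OR Y OR NOT Z) AND (V OR NOT W OR NOT Y OR Z) AND (V OR NOT W OR NOT Y OR NOT Z) AND (NOT V OR W OR NOT Y OR NOT Z) AND (NOT V OR NOT W OR Y OR NOT Z) AND (NOT V OR NOT W OR NOT Y OR Z) AND (NOT V OR NOT W OR NOT Y OR NOT Z)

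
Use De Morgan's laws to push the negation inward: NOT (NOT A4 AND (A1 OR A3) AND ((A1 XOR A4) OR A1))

A4 OR NOT (A1 OR A3) OR NOT ((A1 XOR A4) OR A1)
De Morgan's: NOT(AND of terms) = OR of negations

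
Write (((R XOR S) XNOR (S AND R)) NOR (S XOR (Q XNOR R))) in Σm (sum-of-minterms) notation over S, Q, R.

Σm(1, 4, 7) = (NOT S AND NOT Q AND R) OR (S AND NOT Q AND NOT R) OR (S AND Q AND R)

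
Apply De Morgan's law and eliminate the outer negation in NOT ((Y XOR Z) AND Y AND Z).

NOT (Y XOR Z) OR NOT Y OR NOT Z
De Morgan's: NOT(AND of terms) = OR of negations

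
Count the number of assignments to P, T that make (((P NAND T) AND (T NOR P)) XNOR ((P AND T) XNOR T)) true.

Satisfying assignments: (0,0), (0,1)
Count: 2 out of 4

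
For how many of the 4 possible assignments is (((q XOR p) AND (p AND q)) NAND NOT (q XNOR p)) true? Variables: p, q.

Satisfying assignments: (0,0), (0,1), (1,0), (1,1)
Count: 4 out of 4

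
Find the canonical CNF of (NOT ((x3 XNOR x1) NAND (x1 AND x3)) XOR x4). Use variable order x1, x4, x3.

(x1 OR x4 OR x3) AND (x1 OR x4 OR NOT x3) AND (NOT x1 OR x4 OR x3) AND (NOT x1 OR NOT x4 OR NOT x3)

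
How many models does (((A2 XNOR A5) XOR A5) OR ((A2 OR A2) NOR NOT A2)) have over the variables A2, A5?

Satisfying assignments: (0,0), (0,1)
Count: 2 out of 4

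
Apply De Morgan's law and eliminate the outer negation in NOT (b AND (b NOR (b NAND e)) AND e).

NOT b OR NOT (b NOR (b NAND e)) OR NOT e
De Morgan's: NOT(AND of terms) = OR of negations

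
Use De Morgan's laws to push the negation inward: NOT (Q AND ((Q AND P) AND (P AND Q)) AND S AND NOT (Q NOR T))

NOT Q OR NOT ((Q AND P) AND (P AND Q)) OR NOT S OR (Q NOR T)
De Morgan's: NOT(AND of terms) = OR of negations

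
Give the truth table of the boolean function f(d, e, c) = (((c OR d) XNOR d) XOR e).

d | e | c | Output
------------------
0 | 0 | 0 | 1
0 | 0 | 1 | 0
0 | 1 | 0 | 0
0 | 1 | 1 | 1
1 | 0 | 0 | 1
1 | 0 | 1 | 1
1 | 1 | 0 | 0
1 | 1 | 1 | 0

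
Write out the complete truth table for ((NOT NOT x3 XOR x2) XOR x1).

x3 | x2 | x1 | Output
---------------------
0 | 0 | 0 | 0
0 | 0 | 1 | 1
0 | 1 | 0 | 1
0 | 1 | 1 | 0
1 | 0 | 0 | 1
1 | 0 | 1 | 0
1 | 1 | 0 | 0
1 | 1 | 1 | 1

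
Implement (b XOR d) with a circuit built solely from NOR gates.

((((b NOR d) NOR (b NOR d)) NOR ((b NOR d) NOR (b NOR d))) NOR ((((b NOR b) NOR (d NOR d)) NOR ((b NOR b) NOR (d NOR d))) NOR (((b NOR b) NOR (d NOR d)) NOR ((b NOR b) NOR (d NOR d)))))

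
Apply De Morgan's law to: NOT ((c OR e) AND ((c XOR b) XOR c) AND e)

NOT (c OR e) OR NOT ((c XOR b) XOR c) OR NOT e
De Morgan's: NOT(AND of terms) = OR of negations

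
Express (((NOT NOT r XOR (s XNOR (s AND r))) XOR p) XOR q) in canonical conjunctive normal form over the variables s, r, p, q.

(s OR r OR p OR NOT q) AND (s OR r OR NOT p OR q) AND (s OR NOT r OR p OR q) AND (s OR NOT r OR NOT p OR NOT q) AND (NOT s OR r OR p OR q) AND (NOT s OR r OR NOT p OR NOT q) AND (NOT s OR NOT r OR p OR q) AND (NOT s OR NOT r OR NOT p OR NOT q)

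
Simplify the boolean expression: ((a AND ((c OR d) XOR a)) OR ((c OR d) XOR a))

By absorption (E OR (E AND v) = E):
= ((c OR d) XOR a)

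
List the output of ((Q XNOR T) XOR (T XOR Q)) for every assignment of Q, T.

Q | T | Output
--------------
0 | 0 | 1
0 | 1 | 1
1 | 0 | 1
1 | 1 | 1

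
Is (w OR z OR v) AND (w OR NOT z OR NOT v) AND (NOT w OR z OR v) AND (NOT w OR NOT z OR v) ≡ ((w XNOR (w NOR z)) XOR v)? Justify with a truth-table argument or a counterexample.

Yes, they are equivalent — the two output columns agree on all 8 assignments:
w | z | v | Expression 1 | Expression 2
---------------------------------------
0 | 0 | 0 | 0 | 0
0 | 0 | 1 | 1 | 1
0 | 1 | 0 | 1 | 1
0 | 1 | 1 | 0 | 0
1 | 0 | 0 | 0 | 0
1 | 0 | 1 | 1 | 1
1 | 1 | 0 | 0 | 0
1 | 1 | 1 | 1 | 1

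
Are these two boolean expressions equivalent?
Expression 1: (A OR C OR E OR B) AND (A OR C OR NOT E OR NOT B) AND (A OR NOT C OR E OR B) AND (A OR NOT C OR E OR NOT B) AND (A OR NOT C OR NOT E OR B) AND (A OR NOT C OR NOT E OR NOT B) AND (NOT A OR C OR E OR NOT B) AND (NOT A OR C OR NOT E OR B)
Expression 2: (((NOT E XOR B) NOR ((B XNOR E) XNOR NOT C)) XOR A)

Yes, they are equivalent — the two output columns agree on all 16 assignments:
A | C | E | B | Expression 1 | Expression 2
-------------------------------------------
0 | 0 | 0 | 0 | 0 | 0
0 | 0 | 0 | 1 | 1 | 1
0 | 0 | 1 | 0 | 1 | 1
0 | 0 | 1 | 1 | 0 | 0
0 | 1 | 0 | 0 | 0 | 0
0 | 1 | 0 | 1 | 0 | 0
0 | 1 | 1 | 0 | 0 | 0
0 | 1 | 1 | 1 | 0 | 0
1 | 0 | 0 | 0 | 1 | 1
1 | 0 | 0 | 1 | 0 | 0
1 | 0 | 1 | 0 | 0 | 0
1 | 0 | 1 | 1 | 1 | 1
1 | 1 | 0 | 0 | 1 | 1
1 | 1 | 0 | 1 | 1 | 1
1 | 1 | 1 | 0 | 1 | 1
1 | 1 | 1 | 1 | 1 | 1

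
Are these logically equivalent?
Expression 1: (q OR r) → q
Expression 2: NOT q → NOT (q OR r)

Yes, Contrapositive is always equivalent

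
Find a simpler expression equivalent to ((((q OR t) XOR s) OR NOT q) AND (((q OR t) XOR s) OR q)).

By distribution ((E OR v) AND (E OR NOT v) = E):
= ((q OR t) XOR s)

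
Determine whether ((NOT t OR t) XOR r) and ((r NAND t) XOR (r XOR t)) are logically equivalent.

No. Counterexample: with r=0, t=1, Expression 1 = 1 but Expression 2 = 0.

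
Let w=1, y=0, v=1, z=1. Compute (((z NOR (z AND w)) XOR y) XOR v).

Substituting: (((1 NOR (1 AND 1)) XOR 0) XOR 1)
= 1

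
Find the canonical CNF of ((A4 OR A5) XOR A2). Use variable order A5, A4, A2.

(A5 OR A4 OR A2) AND (A5 OR NOT A4 OR NOT A2) AND (NOT A5 OR A4 OR NOT A2) AND (NOT A5 OR NOT A4 OR NOT A2)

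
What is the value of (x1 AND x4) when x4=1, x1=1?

Substituting: (1 AND 1)
= 1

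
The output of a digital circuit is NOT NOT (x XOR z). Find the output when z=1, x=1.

Substituting: NOT NOT (1 XOR 1)
= 0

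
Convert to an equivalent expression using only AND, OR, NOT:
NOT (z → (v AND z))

z AND NOT (v AND z)
(Negated implication: NOT(A → B) = A AND NOT B)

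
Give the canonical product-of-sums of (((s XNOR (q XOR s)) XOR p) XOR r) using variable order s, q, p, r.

ΠM(1, 2, 4, 7, 9, 10, 12, 15) = (s OR q OR p OR NOT r) AND (s OR q OR NOT p OR r) AND (s OR NOT q OR p OR r) AND (s OR NOT q OR NOT p OR NOT r) AND (NOT s OR q OR p OR NOT r) AND (NOT s OR q OR NOT p OR r) AND (NOT s OR NOT q OR p OR r) AND (NOT s OR NOT q OR NOT p OR NOT r)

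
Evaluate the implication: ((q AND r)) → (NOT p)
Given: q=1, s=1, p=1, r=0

Antecedent ((q AND r)) = 0; consequent (NOT p) = 0.
0 → 0 = 1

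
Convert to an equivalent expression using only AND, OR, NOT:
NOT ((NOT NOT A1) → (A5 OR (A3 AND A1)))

(NOT NOT A1) AND NOT (A5 OR (A3 AND A1))
(Negated implication: NOT(A → B) = A AND NOT B)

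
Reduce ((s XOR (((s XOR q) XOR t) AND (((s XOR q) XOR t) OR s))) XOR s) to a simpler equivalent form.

By XOR self-cancellation ((E XOR v) XOR v = E) then absorption (E AND (E OR v) = E):
= ((s XOR q) XOR t)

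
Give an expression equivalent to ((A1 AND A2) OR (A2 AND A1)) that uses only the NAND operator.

((((A1 NAND A2) NAND (A1 NAND A2)) NAND ((A1 NAND A2) NAND (A1 NAND A2))) NAND (((A2 NAND A1) NAND (A2 NAND A1)) NAND ((A2 NAND A1) NAND (A2 NAND A1))))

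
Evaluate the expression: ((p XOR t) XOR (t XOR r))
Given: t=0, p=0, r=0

Substituting: ((0 XOR 0) XOR (0 XOR 0))
= 0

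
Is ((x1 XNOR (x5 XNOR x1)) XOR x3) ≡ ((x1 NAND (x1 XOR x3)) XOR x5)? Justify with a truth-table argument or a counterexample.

No. Counterexample: with x1=0, x3=0, x5=0, Expression 1 = 0 but Expression 2 = 1.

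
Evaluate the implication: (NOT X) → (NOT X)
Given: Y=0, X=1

Antecedent (NOT X) = 0; consequent (NOT X) = 0.
0 → 0 = 1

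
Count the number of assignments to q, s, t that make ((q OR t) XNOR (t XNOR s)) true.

Satisfying assignments: (0,1,0), (0,1,1), (1,0,0), (1,1,1)
Count: 4 out of 8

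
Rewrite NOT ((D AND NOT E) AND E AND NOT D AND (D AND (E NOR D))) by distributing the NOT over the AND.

NOT (D AND NOT E) OR NOT E OR D OR NOT (D AND (E NOR D))
De Morgan's: NOT(AND of terms) = OR of negations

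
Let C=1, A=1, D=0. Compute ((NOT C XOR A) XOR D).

Substituting: ((NOT 1 XOR 1) XOR 0)
= 1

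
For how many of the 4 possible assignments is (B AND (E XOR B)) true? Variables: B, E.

Satisfying assignments: (1,0)
Count: 1 out of 4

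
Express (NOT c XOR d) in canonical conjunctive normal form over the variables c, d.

(c OR NOT d) AND (NOT c OR d)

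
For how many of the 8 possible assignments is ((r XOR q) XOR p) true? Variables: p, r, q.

Satisfying assignments: (0,0,1), (0,1,0), (1,0,0), (1,1,1)
Count: 4 out of 8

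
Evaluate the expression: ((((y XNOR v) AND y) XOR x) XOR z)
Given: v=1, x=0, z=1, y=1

Substituting: ((((1 XNOR 1) AND 1) XOR 0) XOR 1)
= 0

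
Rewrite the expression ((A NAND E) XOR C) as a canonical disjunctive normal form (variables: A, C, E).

(NOT A AND NOT C AND NOT E) OR (NOT A AND NOT C AND E) OR (A AND NOT C AND NOT E) OR (A AND C AND E)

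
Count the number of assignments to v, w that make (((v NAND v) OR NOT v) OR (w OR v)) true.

Satisfying assignments: (0,0), (0,1), (1,0), (1,1)
Count: 4 out of 4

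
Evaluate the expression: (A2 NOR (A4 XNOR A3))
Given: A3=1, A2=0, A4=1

Substituting: (0 NOR (1 XNOR 1))
= 0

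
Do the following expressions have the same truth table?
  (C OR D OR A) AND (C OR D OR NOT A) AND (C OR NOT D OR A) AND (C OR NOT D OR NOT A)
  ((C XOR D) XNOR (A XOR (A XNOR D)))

Yes, they are equivalent — the two output columns agree on all 8 assignments:
C | D | A | Expression 1 | Expression 2
---------------------------------------
0 | 0 | 0 | 0 | 0
0 | 0 | 1 | 0 | 0
0 | 1 | 0 | 0 | 0
0 | 1 | 1 | 0 | 0
1 | 0 | 0 | 1 | 1
1 | 0 | 1 | 1 | 1
1 | 1 | 0 | 1 | 1
1 | 1 | 1 | 1 | 1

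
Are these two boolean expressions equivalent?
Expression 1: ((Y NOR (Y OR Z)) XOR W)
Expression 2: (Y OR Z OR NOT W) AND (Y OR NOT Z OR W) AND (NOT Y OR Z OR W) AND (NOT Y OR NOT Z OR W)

Yes, they are equivalent — the two output columns agree on all 8 assignments:
Y | Z | W | Expression 1 | Expression 2
---------------------------------------
0 | 0 | 0 | 1 | 1
0 | 0 | 1 | 0 | 0
0 | 1 | 0 | 0 | 0
0 | 1 | 1 | 1 | 1
1 | 0 | 0 | 0 | 0
1 | 0 | 1 | 1 | 1
1 | 1 | 0 | 0 | 0
1 | 1 | 1 | 1 | 1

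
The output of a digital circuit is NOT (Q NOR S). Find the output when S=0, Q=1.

Substituting: NOT (1 NOR 0)
= 1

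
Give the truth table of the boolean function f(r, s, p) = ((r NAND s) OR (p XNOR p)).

r | s | p | Output
------------------
0 | 0 | 0 | 1
0 | 0 | 1 | 1
0 | 1 | 0 | 1
0 | 1 | 1 | 1
1 | 0 | 0 | 1
1 | 0 | 1 | 1
1 | 1 | 0 | 1
1 | 1 | 1 | 1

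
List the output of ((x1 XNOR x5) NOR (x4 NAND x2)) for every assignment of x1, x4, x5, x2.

x1 | x4 | x5 | x2 | Output
--------------------------
0 | 0 | 0 | 0 | 0
0 | 0 | 0 | 1 | 0
0 | 0 | 1 | 0 | 0
0 | 0 | 1 | 1 | 0
0 | 1 | 0 | 0 | 0
0 | 1 | 0 | 1 | 0
0 | 1 | 1 | 0 | 0
0 | 1 | 1 | 1 | 1
1 | 0 | 0 | 0 | 0
1 | 0 | 0 | 1 | 0
1 | 0 | 1 | 0 | 0
1 | 0 | 1 | 1 | 0
1 | 1 | 0 | 0 | 0
1 | 1 | 0 | 1 | 1
1 | 1 | 1 | 0 | 0
1 | 1 | 1 | 1 | 0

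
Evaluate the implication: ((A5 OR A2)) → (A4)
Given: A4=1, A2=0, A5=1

Antecedent ((A5 OR A2)) = 1; consequent (A4) = 1.
1 → 1 = 1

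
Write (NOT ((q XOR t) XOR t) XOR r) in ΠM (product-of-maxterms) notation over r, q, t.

ΠM(2, 3, 4, 5) = (r OR NOT q OR t) AND (r OR NOT q OR NOT t) AND (NOT r OR q OR t) AND (NOT r OR q OR NOT t)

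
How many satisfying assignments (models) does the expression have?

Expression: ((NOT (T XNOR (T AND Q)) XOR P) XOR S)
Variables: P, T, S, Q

Satisfying assignments: (0,0,1,0), (0,0,1,1), (0,1,0,0), (0,1,1,1), (1,0,0,0), (1,0,0,1), (1,1,0,1), (1,1,1,0)
Count: 8 out of 16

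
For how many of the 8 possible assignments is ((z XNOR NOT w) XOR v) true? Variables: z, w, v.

Satisfying assignments: (0,0,1), (0,1,0), (1,0,0), (1,1,1)
Count: 4 out of 8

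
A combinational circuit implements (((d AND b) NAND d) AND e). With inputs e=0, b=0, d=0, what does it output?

Substituting: (((0 AND 0) NAND 0) AND 0)
= 0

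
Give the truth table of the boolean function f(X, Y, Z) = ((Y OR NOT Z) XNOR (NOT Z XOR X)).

X | Y | Z | Output
------------------
0 | 0 | 0 | 1
0 | 0 | 1 | 1
0 | 1 | 0 | 1
0 | 1 | 1 | 0
1 | 0 | 0 | 0
1 | 0 | 1 | 0
1 | 1 | 0 | 0
1 | 1 | 1 | 1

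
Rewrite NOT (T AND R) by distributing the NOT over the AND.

NOT T OR NOT R
De Morgan's: NOT(AND of terms) = OR of negations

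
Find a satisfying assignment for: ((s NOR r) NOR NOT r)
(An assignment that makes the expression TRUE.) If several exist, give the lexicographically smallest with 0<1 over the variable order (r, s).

r=1, s=0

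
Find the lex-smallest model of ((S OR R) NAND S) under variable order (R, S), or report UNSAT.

R=0, S=0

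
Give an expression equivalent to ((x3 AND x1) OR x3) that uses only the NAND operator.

((((x3 NAND x1) NAND (x3 NAND x1)) NAND ((x3 NAND x1) NAND (x3 NAND x1))) NAND (x3 NAND x3))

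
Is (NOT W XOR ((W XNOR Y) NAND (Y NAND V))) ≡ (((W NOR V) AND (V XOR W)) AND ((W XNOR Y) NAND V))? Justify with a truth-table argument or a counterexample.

No. Counterexample: with V=0, W=0, Y=0, Expression 1 = 1 but Expression 2 = 0.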